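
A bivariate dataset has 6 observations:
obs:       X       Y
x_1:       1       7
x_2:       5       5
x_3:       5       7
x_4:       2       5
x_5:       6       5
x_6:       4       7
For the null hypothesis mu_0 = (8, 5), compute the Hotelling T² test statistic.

Step 1 — sample mean vector:
  mean(X) = (1 + 5 + 5 + 2 + 6 + 4) / 6 = 23/6 = 3.8333
  mean(Y) = (7 + 5 + 7 + 5 + 5 + 7) / 6 = 36/6 = 6
  x̄ = (3.8333, 6),  deviation x̄ - mu_0 = (3.8333, 6) - (8, 5) = (-4.1667, 1).

Step 2 — sample covariance matrix, S[i,j] = (1/(n-1)) · Σ_k (x_{k,i} - mean_i) · (x_{k,j} - mean_j), divisor n-1 = 5:
  S[X,X] = ((-2.8333)·(-2.8333) + (1.1667)·(1.1667) + (1.1667)·(1.1667) + (-1.8333)·(-1.8333) + (2.1667)·(2.1667) + (0.1667)·(0.1667)) / 5 = 18.8333/5 = 3.7667
  S[X,Y] = ((-2.8333)·(1) + (1.1667)·(-1) + (1.1667)·(1) + (-1.8333)·(-1) + (2.1667)·(-1) + (0.1667)·(1)) / 5 = -3/5 = -0.6
  S[Y,Y] = ((1)·(1) + (-1)·(-1) + (1)·(1) + (-1)·(-1) + (-1)·(-1) + (1)·(1)) / 5 = 6/5 = 1.2
  S = [[3.7667, -0.6],
 [-0.6, 1.2]].

Step 3 — invert S. det(S) = 3.7667·1.2 - (-0.6)² = 4.16.
  S^{-1} = (1/det) · [[d, -b], [-b, a]] = [[0.2885, 0.1442],
 [0.1442, 0.9054]].

Step 4 — quadratic form (x̄ - mu_0)^T · S^{-1} · (x̄ - mu_0):
  S^{-1} · (x̄ - mu_0) = (-1.0577, 0.3045),
  (x̄ - mu_0)^T · [...] = (-4.1667)·(-1.0577) + (1)·(0.3045) = 4.7115.

Step 5 — scale by n: T² = 6 · 4.7115 = 28.2692.

T² ≈ 28.2692


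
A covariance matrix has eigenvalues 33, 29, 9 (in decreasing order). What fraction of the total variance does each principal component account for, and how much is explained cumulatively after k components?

Step 1 — total variance = trace(Sigma) = Σ λ_i = 33 + 29 + 9 = 71.

Step 2 — fraction explained by component i = λ_i / Σ λ:
  PC1: 33/71 = 0.4648
  PC2: 29/71 = 0.4085
  PC3: 9/71 = 0.1268

Step 3 — cumulative fraction after k components = (λ_1 + ... + λ_k) / Σ λ:
  k = 1: 33/71 = 0.4648
  k = 2: (33 + 29)/71 = 62/71 = 0.8732
  k = 3: (33 + 29 + 9)/71 = 71/71 = 1

Summary (fraction, with percent):

explained: PC1 0.4648 (46.48%), PC2 0.4085 (40.85%), PC3 0.1268 (12.68%);  cumulative: 0.4648, 0.8732, 1


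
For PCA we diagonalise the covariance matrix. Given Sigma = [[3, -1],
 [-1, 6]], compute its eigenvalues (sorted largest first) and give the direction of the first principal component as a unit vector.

Step 1 — characteristic polynomial of 2×2 Sigma:
  det(Sigma - λI) = λ² - trace · λ + det = 0.
  trace = 3 + 6 = 9, det = 3·6 - (-1)² = 17.
Step 2 — discriminant:
  Δ = trace² - 4·det = 81 - 68 = 13.
Step 3 — eigenvalues:
  λ = (trace ± √Δ)/2 = (9 ± 3.6056)/2,
  λ_1 = 6.3028,  λ_2 = 2.6972.

Step 4 — unit eigenvector for λ_1: solve (Sigma - λ_1 I)v = 0. First row:
  (3 - 6.3028)·v_x + (-1)·v_y = 0, i.e. (-3.3028)·v_x + (-1)·v_y = 0,
  so v ∝ (b, λ_1 - a) = (-1, 3.3028); multiply by -1 so the first entry is positive: u = (1, -3.3028).
  ||u|| = √((1)² + (-3.3028)²) = √(11.9083) ≈ 3.4508,
  v_1 = u/||u|| ≈ (0.2898, -0.9571) (||v_1|| = 1).

λ_1 = 6.3028,  λ_2 = 2.6972;  v_1 ≈ (0.2898, -0.9571)


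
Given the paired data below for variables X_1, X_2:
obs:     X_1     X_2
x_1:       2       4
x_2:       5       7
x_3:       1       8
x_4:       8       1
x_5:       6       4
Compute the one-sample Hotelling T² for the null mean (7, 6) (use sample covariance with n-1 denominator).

Step 1 — sample mean vector:
  mean(X_1) = (2 + 5 + 1 + 8 + 6) / 5 = 22/5 = 4.4
  mean(X_2) = (4 + 7 + 8 + 1 + 4) / 5 = 24/5 = 4.8
  x̄ = (4.4, 4.8),  deviation x̄ - mu_0 = (4.4, 4.8) - (7, 6) = (-2.6, -1.2).

Step 2 — sample covariance matrix, S[i,j] = (1/(n-1)) · Σ_k (x_{k,i} - mean_i) · (x_{k,j} - mean_j), divisor n-1 = 4:
  S[X_1,X_1] = ((-2.4)·(-2.4) + (0.6)·(0.6) + (-3.4)·(-3.4) + (3.6)·(3.6) + (1.6)·(1.6)) / 4 = 33.2/4 = 8.3
  S[X_1,X_2] = ((-2.4)·(-0.8) + (0.6)·(2.2) + (-3.4)·(3.2) + (3.6)·(-3.8) + (1.6)·(-0.8)) / 4 = -22.6/4 = -5.65
  S[X_2,X_2] = ((-0.8)·(-0.8) + (2.2)·(2.2) + (3.2)·(3.2) + (-3.8)·(-3.8) + (-0.8)·(-0.8)) / 4 = 30.8/4 = 7.7
  S = [[8.3, -5.65],
 [-5.65, 7.7]].

Step 3 — invert S. det(S) = 8.3·7.7 - (-5.65)² = 31.9875.
  S^{-1} = (1/det) · [[d, -b], [-b, a]] = [[0.2407, 0.1766],
 [0.1766, 0.2595]].

Step 4 — quadratic form (x̄ - mu_0)^T · S^{-1} · (x̄ - mu_0):
  S^{-1} · (x̄ - mu_0) = (-0.8378, -0.7706),
  (x̄ - mu_0)^T · [...] = (-2.6)·(-0.8378) + (-1.2)·(-0.7706) = 3.1031.

Step 5 — scale by n: T² = 5 · 3.1031 = 15.5154.

T² ≈ 15.5154


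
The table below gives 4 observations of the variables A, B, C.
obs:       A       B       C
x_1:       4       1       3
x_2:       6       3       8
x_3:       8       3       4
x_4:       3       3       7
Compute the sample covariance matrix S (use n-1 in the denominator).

Step 1 — column means:
  mean(A) = (4 + 6 + 8 + 3) / 4 = 21/4 = 5.25
  mean(B) = (1 + 3 + 3 + 3) / 4 = 10/4 = 2.5
  mean(C) = (3 + 8 + 4 + 7) / 4 = 22/4 = 5.5

Step 2 — sample covariance S[i,j] = (1/(n-1)) · Σ_k (x_{k,i} - mean_i) · (x_{k,j} - mean_j), with n-1 = 3.
  S[A,A] = ((-1.25)·(-1.25) + (0.75)·(0.75) + (2.75)·(2.75) + (-2.25)·(-2.25)) / 3 = 14.75/3 = 4.9167
  S[A,B] = ((-1.25)·(-1.5) + (0.75)·(0.5) + (2.75)·(0.5) + (-2.25)·(0.5)) / 3 = 2.5/3 = 0.8333
  S[A,C] = ((-1.25)·(-2.5) + (0.75)·(2.5) + (2.75)·(-1.5) + (-2.25)·(1.5)) / 3 = -2.5/3 = -0.8333
  S[B,B] = ((-1.5)·(-1.5) + (0.5)·(0.5) + (0.5)·(0.5) + (0.5)·(0.5)) / 3 = 3/3 = 1
  S[B,C] = ((-1.5)·(-2.5) + (0.5)·(2.5) + (0.5)·(-1.5) + (0.5)·(1.5)) / 3 = 5/3 = 1.6667
  S[C,C] = ((-2.5)·(-2.5) + (2.5)·(2.5) + (-1.5)·(-1.5) + (1.5)·(1.5)) / 3 = 17/3 = 5.6667

S is symmetric (S[j,i] = S[i,j]). Assembling:

S = [[4.9167, 0.8333, -0.8333],
 [0.8333, 1, 1.6667],
 [-0.8333, 1.6667, 5.6667]]


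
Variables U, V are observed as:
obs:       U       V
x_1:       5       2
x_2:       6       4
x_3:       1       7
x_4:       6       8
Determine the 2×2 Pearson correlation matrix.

Step 1 — column means:
  mean(U) = (5 + 6 + 1 + 6) / 4 = 18/4 = 4.5
  mean(V) = (2 + 4 + 7 + 8) / 4 = 21/4 = 5.25

Step 2 — sample variances and covariances s[i,j] = (1/(n-1)) · Σ_k (x_{k,i} - mean_i) · (x_{k,j} - mean_j), with n-1 = 3:
  s[U,U] = ((0.5)·(0.5) + (1.5)·(1.5) + (-3.5)·(-3.5) + (1.5)·(1.5)) / 3 = 17/3 = 5.6667
  s[U,V] = ((0.5)·(-3.25) + (1.5)·(-1.25) + (-3.5)·(1.75) + (1.5)·(2.75)) / 3 = -5.5/3 = -1.8333
  s[V,V] = ((-3.25)·(-3.25) + (-1.25)·(-1.25) + (1.75)·(1.75) + (2.75)·(2.75)) / 3 = 22.75/3 = 7.5833
  Sample standard deviations s_i = √(s[i,i]):
  s(U) = √(5.6667) = 2.3805
  s(V) = √(7.5833) = 2.7538

Step 3 — r_{ij} = s_{ij} / (s_i · s_j):
  r[U,U] = 1 (diagonal).
  r[U,V] = -1.8333 / (2.3805 · 2.7538) = -1.8333 / 6.5553 = -0.2797
  r[V,V] = 1 (diagonal).

R is symmetric with unit diagonal. Assembling:

R = [[1, -0.2797],
 [-0.2797, 1]]


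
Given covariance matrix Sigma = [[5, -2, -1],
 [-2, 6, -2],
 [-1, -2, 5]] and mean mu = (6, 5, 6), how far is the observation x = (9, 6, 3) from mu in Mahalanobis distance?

Step 1 — centre the observation: (x - mu) = (3, 1, -3).

Step 2 — invert Sigma (cofactor / det for 3×3, or solve directly):
  Sigma^{-1} = [[0.2708, 0.125, 0.1042],
 [0.125, 0.25, 0.125],
 [0.1042, 0.125, 0.2708]].

Step 3 — form the quadratic (x - mu)^T · Sigma^{-1} · (x - mu):
  Sigma^{-1} · (x - mu) = (0.625, 0.25, -0.375).
  (x - mu)^T · [Sigma^{-1} · (x - mu)] = (3)·(0.625) + (1)·(0.25) + (-3)·(-0.375) = 3.25.

Step 4 — take square root: d = √(3.25) ≈ 1.8028.

d(x, mu) = √(3.25) ≈ 1.8028


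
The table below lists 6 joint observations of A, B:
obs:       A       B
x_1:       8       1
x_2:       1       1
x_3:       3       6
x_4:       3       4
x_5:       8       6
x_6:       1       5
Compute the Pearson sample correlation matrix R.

Step 1 — column means:
  mean(A) = (8 + 1 + 3 + 3 + 8 + 1) / 6 = 24/6 = 4
  mean(B) = (1 + 1 + 6 + 4 + 6 + 5) / 6 = 23/6 = 3.8333

Step 2 — sample variances and covariances s[i,j] = (1/(n-1)) · Σ_k (x_{k,i} - mean_i) · (x_{k,j} - mean_j), with n-1 = 5:
  s[A,A] = ((4)·(4) + (-3)·(-3) + (-1)·(-1) + (-1)·(-1) + (4)·(4) + (-3)·(-3)) / 5 = 52/5 = 10.4
  s[A,B] = ((4)·(-2.8333) + (-3)·(-2.8333) + (-1)·(2.1667) + (-1)·(0.1667) + (4)·(2.1667) + (-3)·(1.1667)) / 5 = 0/5 = 0
  s[B,B] = ((-2.8333)·(-2.8333) + (-2.8333)·(-2.8333) + (2.1667)·(2.1667) + (0.1667)·(0.1667) + (2.1667)·(2.1667) + (1.1667)·(1.1667)) / 5 = 26.8333/5 = 5.3667
  Sample standard deviations s_i = √(s[i,i]):
  s(A) = √(10.4) = 3.2249
  s(B) = √(5.3667) = 2.3166

Step 3 — r_{ij} = s_{ij} / (s_i · s_j):
  r[A,A] = 1 (diagonal).
  r[A,B] = 0 / (3.2249 · 2.3166) = 0 / 7.4708 = 0
  r[B,B] = 1 (diagonal).

R is symmetric with unit diagonal. Assembling:

R = [[1, 0],
 [0, 1]]


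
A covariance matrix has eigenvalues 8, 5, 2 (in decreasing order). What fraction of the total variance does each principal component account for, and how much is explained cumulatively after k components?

Step 1 — total variance = trace(Sigma) = Σ λ_i = 8 + 5 + 2 = 15.

Step 2 — fraction explained by component i = λ_i / Σ λ:
  PC1: 8/15 = 0.5333
  PC2: 5/15 = 0.3333
  PC3: 2/15 = 0.1333

Step 3 — cumulative fraction after k components = (λ_1 + ... + λ_k) / Σ λ:
  k = 1: 8/15 = 0.5333
  k = 2: (8 + 5)/15 = 13/15 = 0.8667
  k = 3: (8 + 5 + 2)/15 = 15/15 = 1

Summary (fraction, with percent):

explained: PC1 0.5333 (53.33%), PC2 0.3333 (33.33%), PC3 0.1333 (13.33%);  cumulative: 0.5333, 0.8667, 1


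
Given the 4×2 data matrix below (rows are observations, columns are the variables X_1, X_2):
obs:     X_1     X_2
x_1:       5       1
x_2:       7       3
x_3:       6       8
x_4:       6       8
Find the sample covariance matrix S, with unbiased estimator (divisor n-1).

Step 1 — column means:
  mean(X_1) = (5 + 7 + 6 + 6) / 4 = 24/4 = 6
  mean(X_2) = (1 + 3 + 8 + 8) / 4 = 20/4 = 5

Step 2 — sample covariance S[i,j] = (1/(n-1)) · Σ_k (x_{k,i} - mean_i) · (x_{k,j} - mean_j), with n-1 = 3.
  S[X_1,X_1] = ((-1)·(-1) + (1)·(1) + (0)·(0) + (0)·(0)) / 3 = 2/3 = 0.6667
  S[X_1,X_2] = ((-1)·(-4) + (1)·(-2) + (0)·(3) + (0)·(3)) / 3 = 2/3 = 0.6667
  S[X_2,X_2] = ((-4)·(-4) + (-2)·(-2) + (3)·(3) + (3)·(3)) / 3 = 38/3 = 12.6667

S is symmetric (S[j,i] = S[i,j]). Assembling:

S = [[0.6667, 0.6667],
 [0.6667, 12.6667]]


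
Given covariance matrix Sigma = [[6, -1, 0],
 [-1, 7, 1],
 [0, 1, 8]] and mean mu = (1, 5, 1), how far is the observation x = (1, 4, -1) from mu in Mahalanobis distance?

Step 1 — centre the observation: (x - mu) = (0, -1, -2).

Step 2 — invert Sigma (cofactor / det for 3×3, or solve directly):
  Sigma^{-1} = [[0.1708, 0.0248, -0.0031],
 [0.0248, 0.1491, -0.0186],
 [-0.0031, -0.0186, 0.1273]].

Step 3 — form the quadratic (x - mu)^T · Sigma^{-1} · (x - mu):
  Sigma^{-1} · (x - mu) = (-0.0186, -0.1118, -0.236).
  (x - mu)^T · [Sigma^{-1} · (x - mu)] = (0)·(-0.0186) + (-1)·(-0.1118) + (-2)·(-0.236) = 0.5839.

Step 4 — take square root: d = √(0.5839) ≈ 0.7641.

d(x, mu) = √(0.5839) ≈ 0.7641


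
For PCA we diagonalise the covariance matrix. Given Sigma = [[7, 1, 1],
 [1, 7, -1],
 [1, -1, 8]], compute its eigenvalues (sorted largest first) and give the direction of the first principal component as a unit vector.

Step 1 — characteristic polynomial p(λ) = det(λI - Sigma) = λ³ - tr·λ² + c_1·λ - det, where tr = trace, c_1 = sum of the principal 2×2 minors, det = det(Sigma):
  tr = 7 + 7 + 8 = 22,
  c_1 = (7·7 - (1)²) + (7·8 - (1)²) + (7·8 - (-1)²) = 48 + 55 + 55 = 158,
  det = 7·(7·8 - (-1)²) - (1)·((1)·8 - (-1)·(1)) + (1)·((1)·(-1) - 7·(1)) = 7·(55) - (1)·(9) + (1)·(-8) = 368.
  So p(λ) = λ³ - 22λ² + 158λ - 368.
Step 2 — look for an integer root (rational root theorem: any rational root is an integer divisor of 368). Testing λ = 8:
  p(8) = 512 - 1408 + 1264 - 368 = 0  ✓
  Dividing out (λ - 8): p(λ) = (λ - 8)(λ² - 14λ + 46).
Step 3 — remaining eigenvalues from the quadratic λ² - 14λ + 46 = 0:
  Δ = 14² - 4·46 = 196 - 184 = 12,  λ = (14 ± √12)/2 = (14 ± 3.4641)/2 ≈ 8.7321 or 5.2679.
  Sorted: λ_1 = 8.7321,  λ_2 = 8,  λ_3 = 5.2679  (check: sum = 22 = tr ✓).

Step 4 — unit eigenvector for λ_1 ≈ 8.7321: v spans the null space of (Sigma - λ_1 I), whose rows are
  r_1 = (-1.7321, 1, 1),  r_2 = (1, -1.7321, -1),  r_3 = (1, -1, -0.7321).
  v is orthogonal to every row, so take v ∝ r_1 × r_2 = ((1)·(-1) - (1)·(-1.7321), (1)·(1) - (-1.7321)·(-1), (-1.7321)·(-1.7321) - (1)·(1)) ≈ (0.7321, -0.7321, 2).
  Let u = (0.7321, -0.7321, 2).
  ||u|| = √((0.7321)² + (-0.7321)² + (2)²) = √(5.0718) ≈ 2.2521,  v_1 = u/||u|| ≈ (0.3251, -0.3251, 0.8881) (||v_1|| = 1).

λ_1 = 8.7321,  λ_2 = 8,  λ_3 = 5.2679;  v_1 ≈ (0.3251, -0.3251, 0.8881)


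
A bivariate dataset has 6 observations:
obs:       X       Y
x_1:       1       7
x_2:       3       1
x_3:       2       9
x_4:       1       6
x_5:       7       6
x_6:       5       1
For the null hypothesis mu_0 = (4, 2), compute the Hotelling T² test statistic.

Step 1 — sample mean vector:
  mean(X) = (1 + 3 + 2 + 1 + 7 + 5) / 6 = 19/6 = 3.1667
  mean(Y) = (7 + 1 + 9 + 6 + 6 + 1) / 6 = 30/6 = 5
  x̄ = (3.1667, 5),  deviation x̄ - mu_0 = (3.1667, 5) - (4, 2) = (-0.8333, 3).

Step 2 — sample covariance matrix, S[i,j] = (1/(n-1)) · Σ_k (x_{k,i} - mean_i) · (x_{k,j} - mean_j), divisor n-1 = 5:
  S[X,X] = ((-2.1667)·(-2.1667) + (-0.1667)·(-0.1667) + (-1.1667)·(-1.1667) + (-2.1667)·(-2.1667) + (3.8333)·(3.8333) + (1.8333)·(1.8333)) / 5 = 28.8333/5 = 5.7667
  S[X,Y] = ((-2.1667)·(2) + (-0.1667)·(-4) + (-1.1667)·(4) + (-2.1667)·(1) + (3.8333)·(1) + (1.8333)·(-4)) / 5 = -14/5 = -2.8
  S[Y,Y] = ((2)·(2) + (-4)·(-4) + (4)·(4) + (1)·(1) + (1)·(1) + (-4)·(-4)) / 5 = 54/5 = 10.8
  S = [[5.7667, -2.8],
 [-2.8, 10.8]].

Step 3 — invert S. det(S) = 5.7667·10.8 - (-2.8)² = 54.44.
  S^{-1} = (1/det) · [[d, -b], [-b, a]] = [[0.1984, 0.0514],
 [0.0514, 0.1059]].

Step 4 — quadratic form (x̄ - mu_0)^T · S^{-1} · (x̄ - mu_0):
  S^{-1} · (x̄ - mu_0) = (-0.011, 0.2749),
  (x̄ - mu_0)^T · [...] = (-0.8333)·(-0.011) + (3)·(0.2749) = 0.8339.

Step 5 — scale by n: T² = 6 · 0.8339 = 5.0037.

T² ≈ 5.0037


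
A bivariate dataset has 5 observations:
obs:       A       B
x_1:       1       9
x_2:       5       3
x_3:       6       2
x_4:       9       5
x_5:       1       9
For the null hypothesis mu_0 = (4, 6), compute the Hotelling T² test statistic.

Step 1 — sample mean vector:
  mean(A) = (1 + 5 + 6 + 9 + 1) / 5 = 22/5 = 4.4
  mean(B) = (9 + 3 + 2 + 5 + 9) / 5 = 28/5 = 5.6
  x̄ = (4.4, 5.6),  deviation x̄ - mu_0 = (4.4, 5.6) - (4, 6) = (0.4, -0.4).

Step 2 — sample covariance matrix, S[i,j] = (1/(n-1)) · Σ_k (x_{k,i} - mean_i) · (x_{k,j} - mean_j), divisor n-1 = 4:
  S[A,A] = ((-3.4)·(-3.4) + (0.6)·(0.6) + (1.6)·(1.6) + (4.6)·(4.6) + (-3.4)·(-3.4)) / 4 = 47.2/4 = 11.8
  S[A,B] = ((-3.4)·(3.4) + (0.6)·(-2.6) + (1.6)·(-3.6) + (4.6)·(-0.6) + (-3.4)·(3.4)) / 4 = -33.2/4 = -8.3
  S[B,B] = ((3.4)·(3.4) + (-2.6)·(-2.6) + (-3.6)·(-3.6) + (-0.6)·(-0.6) + (3.4)·(3.4)) / 4 = 43.2/4 = 10.8
  S = [[11.8, -8.3],
 [-8.3, 10.8]].

Step 3 — invert S. det(S) = 11.8·10.8 - (-8.3)² = 58.55.
  S^{-1} = (1/det) · [[d, -b], [-b, a]] = [[0.1845, 0.1418],
 [0.1418, 0.2015]].

Step 4 — quadratic form (x̄ - mu_0)^T · S^{-1} · (x̄ - mu_0):
  S^{-1} · (x̄ - mu_0) = (0.0171, -0.0239),
  (x̄ - mu_0)^T · [...] = (0.4)·(0.0171) + (-0.4)·(-0.0239) = 0.0164.

Step 5 — scale by n: T² = 5 · 0.0164 = 0.082.

T² ≈ 0.082


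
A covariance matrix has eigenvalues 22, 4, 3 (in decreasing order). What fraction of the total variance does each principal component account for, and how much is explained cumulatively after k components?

Step 1 — total variance = trace(Sigma) = Σ λ_i = 22 + 4 + 3 = 29.

Step 2 — fraction explained by component i = λ_i / Σ λ:
  PC1: 22/29 = 0.7586
  PC2: 4/29 = 0.1379
  PC3: 3/29 = 0.1034

Step 3 — cumulative fraction after k components = (λ_1 + ... + λ_k) / Σ λ:
  k = 1: 22/29 = 0.7586
  k = 2: (22 + 4)/29 = 26/29 = 0.8966
  k = 3: (22 + 4 + 3)/29 = 29/29 = 1

Summary (fraction, with percent):

explained: PC1 0.7586 (75.86%), PC2 0.1379 (13.79%), PC3 0.1034 (10.34%);  cumulative: 0.7586, 0.8966, 1


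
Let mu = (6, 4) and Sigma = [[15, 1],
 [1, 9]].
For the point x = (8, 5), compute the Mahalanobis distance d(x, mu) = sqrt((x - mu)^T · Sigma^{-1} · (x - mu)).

Step 1 — centre the observation: (x - mu) = (2, 1).

Step 2 — invert Sigma. det(Sigma) = 15·9 - (1)² = 134.
  Sigma^{-1} = (1/det) · [[d, -b], [-b, a]] = [[0.0672, -0.0075],
 [-0.0075, 0.1119]].

Step 3 — form the quadratic (x - mu)^T · Sigma^{-1} · (x - mu):
  Sigma^{-1} · (x - mu) = (0.1269, 0.097).
  (x - mu)^T · [Sigma^{-1} · (x - mu)] = (2)·(0.1269) + (1)·(0.097) = 0.3507.

Step 4 — take square root: d = √(0.3507) ≈ 0.5922.

d(x, mu) = √(0.3507) ≈ 0.5922


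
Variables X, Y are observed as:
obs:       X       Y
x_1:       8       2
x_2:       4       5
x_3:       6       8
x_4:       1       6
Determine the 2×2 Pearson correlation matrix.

Step 1 — column means:
  mean(X) = (8 + 4 + 6 + 1) / 4 = 19/4 = 4.75
  mean(Y) = (2 + 5 + 8 + 6) / 4 = 21/4 = 5.25

Step 2 — sample variances and covariances s[i,j] = (1/(n-1)) · Σ_k (x_{k,i} - mean_i) · (x_{k,j} - mean_j), with n-1 = 3:
  s[X,X] = ((3.25)·(3.25) + (-0.75)·(-0.75) + (1.25)·(1.25) + (-3.75)·(-3.75)) / 3 = 26.75/3 = 8.9167
  s[X,Y] = ((3.25)·(-3.25) + (-0.75)·(-0.25) + (1.25)·(2.75) + (-3.75)·(0.75)) / 3 = -9.75/3 = -3.25
  s[Y,Y] = ((-3.25)·(-3.25) + (-0.25)·(-0.25) + (2.75)·(2.75) + (0.75)·(0.75)) / 3 = 18.75/3 = 6.25
  Sample standard deviations s_i = √(s[i,i]):
  s(X) = √(8.9167) = 2.9861
  s(Y) = √(6.25) = 2.5

Step 3 — r_{ij} = s_{ij} / (s_i · s_j):
  r[X,X] = 1 (diagonal).
  r[X,Y] = -3.25 / (2.9861 · 2.5) = -3.25 / 7.4652 = -0.4354
  r[Y,Y] = 1 (diagonal).

R is symmetric with unit diagonal. Assembling:

R = [[1, -0.4354],
 [-0.4354, 1]]


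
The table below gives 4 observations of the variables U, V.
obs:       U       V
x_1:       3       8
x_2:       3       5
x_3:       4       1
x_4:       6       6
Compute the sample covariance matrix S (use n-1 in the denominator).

Step 1 — column means:
  mean(U) = (3 + 3 + 4 + 6) / 4 = 16/4 = 4
  mean(V) = (8 + 5 + 1 + 6) / 4 = 20/4 = 5

Step 2 — sample covariance S[i,j] = (1/(n-1)) · Σ_k (x_{k,i} - mean_i) · (x_{k,j} - mean_j), with n-1 = 3.
  S[U,U] = ((-1)·(-1) + (-1)·(-1) + (0)·(0) + (2)·(2)) / 3 = 6/3 = 2
  S[U,V] = ((-1)·(3) + (-1)·(0) + (0)·(-4) + (2)·(1)) / 3 = -1/3 = -0.3333
  S[V,V] = ((3)·(3) + (0)·(0) + (-4)·(-4) + (1)·(1)) / 3 = 26/3 = 8.6667

S is symmetric (S[j,i] = S[i,j]). Assembling:

S = [[2, -0.3333],
 [-0.3333, 8.6667]]


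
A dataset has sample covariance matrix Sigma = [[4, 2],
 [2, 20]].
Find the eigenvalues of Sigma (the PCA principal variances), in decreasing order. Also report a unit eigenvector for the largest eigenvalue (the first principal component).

Step 1 — characteristic polynomial of 2×2 Sigma:
  det(Sigma - λI) = λ² - trace · λ + det = 0.
  trace = 4 + 20 = 24, det = 4·20 - (2)² = 76.
Step 2 — discriminant:
  Δ = trace² - 4·det = 576 - 304 = 272.
Step 3 — eigenvalues:
  λ = (trace ± √Δ)/2 = (24 ± 16.4924)/2,
  λ_1 = 20.2462,  λ_2 = 3.7538.

Step 4 — unit eigenvector for λ_1: solve (Sigma - λ_1 I)v = 0. First row:
  (4 - 20.2462)·v_x + (2)·v_y = 0, i.e. (-16.2462)·v_x + (2)·v_y = 0,
  so v ∝ (b, λ_1 - a) = (2, 16.2462) = u.
  ||u|| = √((2)² + (16.2462)²) = √(267.9394) ≈ 16.3689,
  v_1 = u/||u|| ≈ (0.1222, 0.9925) (||v_1|| = 1).

λ_1 = 20.2462,  λ_2 = 3.7538;  v_1 ≈ (0.1222, 0.9925)


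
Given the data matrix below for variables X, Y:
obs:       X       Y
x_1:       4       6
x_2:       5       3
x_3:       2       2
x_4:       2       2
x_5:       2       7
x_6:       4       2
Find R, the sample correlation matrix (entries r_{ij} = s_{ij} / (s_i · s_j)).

Step 1 — column means:
  mean(X) = (4 + 5 + 2 + 2 + 2 + 4) / 6 = 19/6 = 3.1667
  mean(Y) = (6 + 3 + 2 + 2 + 7 + 2) / 6 = 22/6 = 3.6667

Step 2 — sample variances and covariances s[i,j] = (1/(n-1)) · Σ_k (x_{k,i} - mean_i) · (x_{k,j} - mean_j), with n-1 = 5:
  s[X,X] = ((0.8333)·(0.8333) + (1.8333)·(1.8333) + (-1.1667)·(-1.1667) + (-1.1667)·(-1.1667) + (-1.1667)·(-1.1667) + (0.8333)·(0.8333)) / 5 = 8.8333/5 = 1.7667
  s[X,Y] = ((0.8333)·(2.3333) + (1.8333)·(-0.6667) + (-1.1667)·(-1.6667) + (-1.1667)·(-1.6667) + (-1.1667)·(3.3333) + (0.8333)·(-1.6667)) / 5 = -0.6667/5 = -0.1333
  s[Y,Y] = ((2.3333)·(2.3333) + (-0.6667)·(-0.6667) + (-1.6667)·(-1.6667) + (-1.6667)·(-1.6667) + (3.3333)·(3.3333) + (-1.6667)·(-1.6667)) / 5 = 25.3333/5 = 5.0667
  Sample standard deviations s_i = √(s[i,i]):
  s(X) = √(1.7667) = 1.3292
  s(Y) = √(5.0667) = 2.2509

Step 3 — r_{ij} = s_{ij} / (s_i · s_j):
  r[X,X] = 1 (diagonal).
  r[X,Y] = -0.1333 / (1.3292 · 2.2509) = -0.1333 / 2.9918 = -0.0446
  r[Y,Y] = 1 (diagonal).

R is symmetric with unit diagonal. Assembling:

R = [[1, -0.0446],
 [-0.0446, 1]]


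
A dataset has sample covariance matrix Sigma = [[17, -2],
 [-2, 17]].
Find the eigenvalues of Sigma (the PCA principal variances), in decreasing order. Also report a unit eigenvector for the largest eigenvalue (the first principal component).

Step 1 — characteristic polynomial of 2×2 Sigma:
  det(Sigma - λI) = λ² - trace · λ + det = 0.
  trace = 17 + 17 = 34, det = 17·17 - (-2)² = 285.
Step 2 — discriminant:
  Δ = trace² - 4·det = 1156 - 1140 = 16.
Step 3 — eigenvalues:
  λ = (trace ± √Δ)/2 = (34 ± 4)/2,
  λ_1 = 19,  λ_2 = 15.

Step 4 — unit eigenvector for λ_1: solve (Sigma - λ_1 I)v = 0. First row:
  (17 - 19)·v_x + (-2)·v_y = 0, i.e. (-2)·v_x + (-2)·v_y = 0,
  so v ∝ (b, λ_1 - a) = (-2, 2); multiply by -1 so the first entry is positive: u = (2, -2).
  ||u|| = √((2)² + (-2)²) = √(8) ≈ 2.8284,
  v_1 = u/||u|| ≈ (0.7071, -0.7071) (||v_1|| = 1).

λ_1 = 19,  λ_2 = 15;  v_1 ≈ (0.7071, -0.7071)


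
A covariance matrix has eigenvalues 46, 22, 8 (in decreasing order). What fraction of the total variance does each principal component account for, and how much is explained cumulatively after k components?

Step 1 — total variance = trace(Sigma) = Σ λ_i = 46 + 22 + 8 = 76.

Step 2 — fraction explained by component i = λ_i / Σ λ:
  PC1: 46/76 = 0.6053
  PC2: 22/76 = 0.2895
  PC3: 8/76 = 0.1053

Step 3 — cumulative fraction after k components = (λ_1 + ... + λ_k) / Σ λ:
  k = 1: 46/76 = 0.6053
  k = 2: (46 + 22)/76 = 68/76 = 0.8947
  k = 3: (46 + 22 + 8)/76 = 76/76 = 1

Summary (fraction, with percent):

explained: PC1 0.6053 (60.53%), PC2 0.2895 (28.95%), PC3 0.1053 (10.53%);  cumulative: 0.6053, 0.8947, 1


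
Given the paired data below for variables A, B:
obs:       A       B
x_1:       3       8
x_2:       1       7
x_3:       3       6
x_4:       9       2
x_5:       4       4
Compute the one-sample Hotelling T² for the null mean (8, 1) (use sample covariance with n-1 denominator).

Step 1 — sample mean vector:
  mean(A) = (3 + 1 + 3 + 9 + 4) / 5 = 20/5 = 4
  mean(B) = (8 + 7 + 6 + 2 + 4) / 5 = 27/5 = 5.4
  x̄ = (4, 5.4),  deviation x̄ - mu_0 = (4, 5.4) - (8, 1) = (-4, 4.4).

Step 2 — sample covariance matrix, S[i,j] = (1/(n-1)) · Σ_k (x_{k,i} - mean_i) · (x_{k,j} - mean_j), divisor n-1 = 4:
  S[A,A] = ((-1)·(-1) + (-3)·(-3) + (-1)·(-1) + (5)·(5) + (0)·(0)) / 4 = 36/4 = 9
  S[A,B] = ((-1)·(2.6) + (-3)·(1.6) + (-1)·(0.6) + (5)·(-3.4) + (0)·(-1.4)) / 4 = -25/4 = -6.25
  S[B,B] = ((2.6)·(2.6) + (1.6)·(1.6) + (0.6)·(0.6) + (-3.4)·(-3.4) + (-1.4)·(-1.4)) / 4 = 23.2/4 = 5.8
  S = [[9, -6.25],
 [-6.25, 5.8]].

Step 3 — invert S. det(S) = 9·5.8 - (-6.25)² = 13.1375.
  S^{-1} = (1/det) · [[d, -b], [-b, a]] = [[0.4415, 0.4757],
 [0.4757, 0.6851]].

Step 4 — quadratic form (x̄ - mu_0)^T · S^{-1} · (x̄ - mu_0):
  S^{-1} · (x̄ - mu_0) = (0.3273, 1.1113),
  (x̄ - mu_0)^T · [...] = (-4)·(0.3273) + (4.4)·(1.1113) = 3.5806.

Step 5 — scale by n: T² = 5 · 3.5806 = 17.9029.

T² ≈ 17.9029


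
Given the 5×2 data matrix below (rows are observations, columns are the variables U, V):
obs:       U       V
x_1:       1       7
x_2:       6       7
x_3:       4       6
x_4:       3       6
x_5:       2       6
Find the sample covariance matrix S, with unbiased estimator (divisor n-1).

Step 1 — column means:
  mean(U) = (1 + 6 + 4 + 3 + 2) / 5 = 16/5 = 3.2
  mean(V) = (7 + 7 + 6 + 6 + 6) / 5 = 32/5 = 6.4

Step 2 — sample covariance S[i,j] = (1/(n-1)) · Σ_k (x_{k,i} - mean_i) · (x_{k,j} - mean_j), with n-1 = 4.
  S[U,U] = ((-2.2)·(-2.2) + (2.8)·(2.8) + (0.8)·(0.8) + (-0.2)·(-0.2) + (-1.2)·(-1.2)) / 4 = 14.8/4 = 3.7
  S[U,V] = ((-2.2)·(0.6) + (2.8)·(0.6) + (0.8)·(-0.4) + (-0.2)·(-0.4) + (-1.2)·(-0.4)) / 4 = 0.6/4 = 0.15
  S[V,V] = ((0.6)·(0.6) + (0.6)·(0.6) + (-0.4)·(-0.4) + (-0.4)·(-0.4) + (-0.4)·(-0.4)) / 4 = 1.2/4 = 0.3

S is symmetric (S[j,i] = S[i,j]). Assembling:

S = [[3.7, 0.15],
 [0.15, 0.3]]


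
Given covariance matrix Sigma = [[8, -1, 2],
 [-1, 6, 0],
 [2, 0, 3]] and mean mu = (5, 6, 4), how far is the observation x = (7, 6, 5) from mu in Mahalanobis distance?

Step 1 — centre the observation: (x - mu) = (2, 0, 1).

Step 2 — invert Sigma (cofactor / det for 3×3, or solve directly):
  Sigma^{-1} = [[0.1538, 0.0256, -0.1026],
 [0.0256, 0.1709, -0.0171],
 [-0.1026, -0.0171, 0.4017]].

Step 3 — form the quadratic (x - mu)^T · Sigma^{-1} · (x - mu):
  Sigma^{-1} · (x - mu) = (0.2051, 0.0342, 0.1966).
  (x - mu)^T · [Sigma^{-1} · (x - mu)] = (2)·(0.2051) + (0)·(0.0342) + (1)·(0.1966) = 0.6068.

Step 4 — take square root: d = √(0.6068) ≈ 0.779.

d(x, mu) = √(0.6068) ≈ 0.779


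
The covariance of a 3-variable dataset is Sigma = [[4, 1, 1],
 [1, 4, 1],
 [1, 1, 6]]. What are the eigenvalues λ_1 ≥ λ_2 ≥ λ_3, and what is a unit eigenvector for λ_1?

Step 1 — characteristic polynomial p(λ) = det(λI - Sigma) = λ³ - tr·λ² + c_1·λ - det, where tr = trace, c_1 = sum of the principal 2×2 minors, det = det(Sigma):
  tr = 4 + 4 + 6 = 14,
  c_1 = (4·4 - (1)²) + (4·6 - (1)²) + (4·6 - (1)²) = 15 + 23 + 23 = 61,
  det = 4·(4·6 - (1)²) - (1)·((1)·6 - (1)·(1)) + (1)·((1)·(1) - 4·(1)) = 4·(23) - (1)·(5) + (1)·(-3) = 84.
  So p(λ) = λ³ - 14λ² + 61λ - 84.
Step 2 — look for an integer root (rational root theorem: any rational root is an integer divisor of 84). Testing λ = 3:
  p(3) = 27 - 126 + 183 - 84 = 0  ✓
  Dividing out (λ - 3): p(λ) = (λ - 3)(λ² - 11λ + 28).
Step 3 — remaining eigenvalues from the quadratic λ² - 11λ + 28 = 0:
  Δ = 11² - 4·28 = 121 - 112 = 9,  λ = (11 ± √9)/2 = (11 ± 3)/2 = 7 or 4.
  Sorted: λ_1 = 7,  λ_2 = 4,  λ_3 = 3  (check: sum = 14 = tr ✓).

Step 4 — unit eigenvector for λ_1 = 7: v spans the null space of (Sigma - λ_1 I), whose rows are
  r_1 = (-3, 1, 1),  r_2 = (1, -3, 1),  r_3 = (1, 1, -1).
  v is orthogonal to every row, so take v ∝ r_1 × r_2 = ((1)·(1) - (1)·(-3), (1)·(1) - (-3)·(1), (-3)·(-3) - (1)·(1)) = (4, 4, 8).
  Rescale (divide by 4): u = (1, 1, 2).
  ||u|| = √((1)² + (1)² + (2)²) = √(6) ≈ 2.4495,  v_1 = u/||u|| ≈ (0.4082, 0.4082, 0.8165) (||v_1|| = 1).

λ_1 = 7,  λ_2 = 4,  λ_3 = 3;  v_1 ≈ (0.4082, 0.4082, 0.8165)


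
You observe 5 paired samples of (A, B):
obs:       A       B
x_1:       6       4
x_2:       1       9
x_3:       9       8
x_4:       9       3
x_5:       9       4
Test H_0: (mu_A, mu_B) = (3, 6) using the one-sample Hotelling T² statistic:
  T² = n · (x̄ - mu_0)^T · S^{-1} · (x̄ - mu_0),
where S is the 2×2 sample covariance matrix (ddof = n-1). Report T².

Step 1 — sample mean vector:
  mean(A) = (6 + 1 + 9 + 9 + 9) / 5 = 34/5 = 6.8
  mean(B) = (4 + 9 + 8 + 3 + 4) / 5 = 28/5 = 5.6
  x̄ = (6.8, 5.6),  deviation x̄ - mu_0 = (6.8, 5.6) - (3, 6) = (3.8, -0.4).

Step 2 — sample covariance matrix, S[i,j] = (1/(n-1)) · Σ_k (x_{k,i} - mean_i) · (x_{k,j} - mean_j), divisor n-1 = 4:
  S[A,A] = ((-0.8)·(-0.8) + (-5.8)·(-5.8) + (2.2)·(2.2) + (2.2)·(2.2) + (2.2)·(2.2)) / 4 = 48.8/4 = 12.2
  S[A,B] = ((-0.8)·(-1.6) + (-5.8)·(3.4) + (2.2)·(2.4) + (2.2)·(-2.6) + (2.2)·(-1.6)) / 4 = -22.4/4 = -5.6
  S[B,B] = ((-1.6)·(-1.6) + (3.4)·(3.4) + (2.4)·(2.4) + (-2.6)·(-2.6) + (-1.6)·(-1.6)) / 4 = 29.2/4 = 7.3
  S = [[12.2, -5.6],
 [-5.6, 7.3]].

Step 3 — invert S. det(S) = 12.2·7.3 - (-5.6)² = 57.7.
  S^{-1} = (1/det) · [[d, -b], [-b, a]] = [[0.1265, 0.0971],
 [0.0971, 0.2114]].

Step 4 — quadratic form (x̄ - mu_0)^T · S^{-1} · (x̄ - mu_0):
  S^{-1} · (x̄ - mu_0) = (0.4419, 0.2842),
  (x̄ - mu_0)^T · [...] = (3.8)·(0.4419) + (-0.4)·(0.2842) = 1.5657.

Step 5 — scale by n: T² = 5 · 1.5657 = 7.8284.

T² ≈ 7.8284


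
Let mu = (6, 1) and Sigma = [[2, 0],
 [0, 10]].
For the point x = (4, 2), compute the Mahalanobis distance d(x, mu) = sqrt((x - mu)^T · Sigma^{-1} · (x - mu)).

Step 1 — centre the observation: (x - mu) = (-2, 1).

Step 2 — invert Sigma. det(Sigma) = 2·10 - (0)² = 20.
  Sigma^{-1} = (1/det) · [[d, -b], [-b, a]] = [[0.5, 0],
 [0, 0.1]].

Step 3 — form the quadratic (x - mu)^T · Sigma^{-1} · (x - mu):
  Sigma^{-1} · (x - mu) = (-1, 0.1).
  (x - mu)^T · [Sigma^{-1} · (x - mu)] = (-2)·(-1) + (1)·(0.1) = 2.1.

Step 4 — take square root: d = √(2.1) ≈ 1.4491.

d(x, mu) = √(2.1) ≈ 1.4491


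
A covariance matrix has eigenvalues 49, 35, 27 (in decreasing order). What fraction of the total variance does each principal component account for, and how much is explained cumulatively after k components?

Step 1 — total variance = trace(Sigma) = Σ λ_i = 49 + 35 + 27 = 111.

Step 2 — fraction explained by component i = λ_i / Σ λ:
  PC1: 49/111 = 0.4414
  PC2: 35/111 = 0.3153
  PC3: 27/111 = 0.2432

Step 3 — cumulative fraction after k components = (λ_1 + ... + λ_k) / Σ λ:
  k = 1: 49/111 = 0.4414
  k = 2: (49 + 35)/111 = 84/111 = 0.7568
  k = 3: (49 + 35 + 27)/111 = 111/111 = 1

Summary (fraction, with percent):

explained: PC1 0.4414 (44.14%), PC2 0.3153 (31.53%), PC3 0.2432 (24.32%);  cumulative: 0.4414, 0.7568, 1


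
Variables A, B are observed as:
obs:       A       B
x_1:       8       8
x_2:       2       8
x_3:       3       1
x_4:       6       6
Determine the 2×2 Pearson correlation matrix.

Step 1 — column means:
  mean(A) = (8 + 2 + 3 + 6) / 4 = 19/4 = 4.75
  mean(B) = (8 + 8 + 1 + 6) / 4 = 23/4 = 5.75

Step 2 — sample variances and covariances s[i,j] = (1/(n-1)) · Σ_k (x_{k,i} - mean_i) · (x_{k,j} - mean_j), with n-1 = 3:
  s[A,A] = ((3.25)·(3.25) + (-2.75)·(-2.75) + (-1.75)·(-1.75) + (1.25)·(1.25)) / 3 = 22.75/3 = 7.5833
  s[A,B] = ((3.25)·(2.25) + (-2.75)·(2.25) + (-1.75)·(-4.75) + (1.25)·(0.25)) / 3 = 9.75/3 = 3.25
  s[B,B] = ((2.25)·(2.25) + (2.25)·(2.25) + (-4.75)·(-4.75) + (0.25)·(0.25)) / 3 = 32.75/3 = 10.9167
  Sample standard deviations s_i = √(s[i,i]):
  s(A) = √(7.5833) = 2.7538
  s(B) = √(10.9167) = 3.304

Step 3 — r_{ij} = s_{ij} / (s_i · s_j):
  r[A,A] = 1 (diagonal).
  r[A,B] = 3.25 / (2.7538 · 3.304) = 3.25 / 9.0986 = 0.3572
  r[B,B] = 1 (diagonal).

R is symmetric with unit diagonal. Assembling:

R = [[1, 0.3572],
 [0.3572, 1]]


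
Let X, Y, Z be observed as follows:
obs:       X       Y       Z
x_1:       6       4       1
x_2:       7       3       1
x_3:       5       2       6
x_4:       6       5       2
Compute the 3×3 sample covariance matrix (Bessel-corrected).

Step 1 — column means:
  mean(X) = (6 + 7 + 5 + 6) / 4 = 24/4 = 6
  mean(Y) = (4 + 3 + 2 + 5) / 4 = 14/4 = 3.5
  mean(Z) = (1 + 1 + 6 + 2) / 4 = 10/4 = 2.5

Step 2 — sample covariance S[i,j] = (1/(n-1)) · Σ_k (x_{k,i} - mean_i) · (x_{k,j} - mean_j), with n-1 = 3.
  S[X,X] = ((0)·(0) + (1)·(1) + (-1)·(-1) + (0)·(0)) / 3 = 2/3 = 0.6667
  S[X,Y] = ((0)·(0.5) + (1)·(-0.5) + (-1)·(-1.5) + (0)·(1.5)) / 3 = 1/3 = 0.3333
  S[X,Z] = ((0)·(-1.5) + (1)·(-1.5) + (-1)·(3.5) + (0)·(-0.5)) / 3 = -5/3 = -1.6667
  S[Y,Y] = ((0.5)·(0.5) + (-0.5)·(-0.5) + (-1.5)·(-1.5) + (1.5)·(1.5)) / 3 = 5/3 = 1.6667
  S[Y,Z] = ((0.5)·(-1.5) + (-0.5)·(-1.5) + (-1.5)·(3.5) + (1.5)·(-0.5)) / 3 = -6/3 = -2
  S[Z,Z] = ((-1.5)·(-1.5) + (-1.5)·(-1.5) + (3.5)·(3.5) + (-0.5)·(-0.5)) / 3 = 17/3 = 5.6667

S is symmetric (S[j,i] = S[i,j]). Assembling:

S = [[0.6667, 0.3333, -1.6667],
 [0.3333, 1.6667, -2],
 [-1.6667, -2, 5.6667]]


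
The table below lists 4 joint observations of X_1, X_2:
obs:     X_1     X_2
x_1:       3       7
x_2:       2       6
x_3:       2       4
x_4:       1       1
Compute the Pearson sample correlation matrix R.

Step 1 — column means:
  mean(X_1) = (3 + 2 + 2 + 1) / 4 = 8/4 = 2
  mean(X_2) = (7 + 6 + 4 + 1) / 4 = 18/4 = 4.5

Step 2 — sample variances and covariances s[i,j] = (1/(n-1)) · Σ_k (x_{k,i} - mean_i) · (x_{k,j} - mean_j), with n-1 = 3:
  s[X_1,X_1] = ((1)·(1) + (0)·(0) + (0)·(0) + (-1)·(-1)) / 3 = 2/3 = 0.6667
  s[X_1,X_2] = ((1)·(2.5) + (0)·(1.5) + (0)·(-0.5) + (-1)·(-3.5)) / 3 = 6/3 = 2
  s[X_2,X_2] = ((2.5)·(2.5) + (1.5)·(1.5) + (-0.5)·(-0.5) + (-3.5)·(-3.5)) / 3 = 21/3 = 7
  Sample standard deviations s_i = √(s[i,i]):
  s(X_1) = √(0.6667) = 0.8165
  s(X_2) = √(7) = 2.6458

Step 3 — r_{ij} = s_{ij} / (s_i · s_j):
  r[X_1,X_1] = 1 (diagonal).
  r[X_1,X_2] = 2 / (0.8165 · 2.6458) = 2 / 2.1602 = 0.9258
  r[X_2,X_2] = 1 (diagonal).

R is symmetric with unit diagonal. Assembling:

R = [[1, 0.9258],
 [0.9258, 1]]


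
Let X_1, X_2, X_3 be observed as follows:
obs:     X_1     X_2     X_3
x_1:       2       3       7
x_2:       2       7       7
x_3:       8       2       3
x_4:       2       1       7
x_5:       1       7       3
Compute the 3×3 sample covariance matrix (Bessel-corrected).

Step 1 — column means:
  mean(X_1) = (2 + 2 + 8 + 2 + 1) / 5 = 15/5 = 3
  mean(X_2) = (3 + 7 + 2 + 1 + 7) / 5 = 20/5 = 4
  mean(X_3) = (7 + 7 + 3 + 7 + 3) / 5 = 27/5 = 5.4

Step 2 — sample covariance S[i,j] = (1/(n-1)) · Σ_k (x_{k,i} - mean_i) · (x_{k,j} - mean_j), with n-1 = 4.
  S[X_1,X_1] = ((-1)·(-1) + (-1)·(-1) + (5)·(5) + (-1)·(-1) + (-2)·(-2)) / 4 = 32/4 = 8
  S[X_1,X_2] = ((-1)·(-1) + (-1)·(3) + (5)·(-2) + (-1)·(-3) + (-2)·(3)) / 4 = -15/4 = -3.75
  S[X_1,X_3] = ((-1)·(1.6) + (-1)·(1.6) + (5)·(-2.4) + (-1)·(1.6) + (-2)·(-2.4)) / 4 = -12/4 = -3
  S[X_2,X_2] = ((-1)·(-1) + (3)·(3) + (-2)·(-2) + (-3)·(-3) + (3)·(3)) / 4 = 32/4 = 8
  S[X_2,X_3] = ((-1)·(1.6) + (3)·(1.6) + (-2)·(-2.4) + (-3)·(1.6) + (3)·(-2.4)) / 4 = -4/4 = -1
  S[X_3,X_3] = ((1.6)·(1.6) + (1.6)·(1.6) + (-2.4)·(-2.4) + (1.6)·(1.6) + (-2.4)·(-2.4)) / 4 = 19.2/4 = 4.8

S is symmetric (S[j,i] = S[i,j]). Assembling:

S = [[8, -3.75, -3],
 [-3.75, 8, -1],
 [-3, -1, 4.8]]


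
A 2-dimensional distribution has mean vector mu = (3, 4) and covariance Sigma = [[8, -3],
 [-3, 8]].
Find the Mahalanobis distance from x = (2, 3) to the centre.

Step 1 — centre the observation: (x - mu) = (-1, -1).

Step 2 — invert Sigma. det(Sigma) = 8·8 - (-3)² = 55.
  Sigma^{-1} = (1/det) · [[d, -b], [-b, a]] = [[0.1455, 0.0545],
 [0.0545, 0.1455]].

Step 3 — form the quadratic (x - mu)^T · Sigma^{-1} · (x - mu):
  Sigma^{-1} · (x - mu) = (-0.2, -0.2).
  (x - mu)^T · [Sigma^{-1} · (x - mu)] = (-1)·(-0.2) + (-1)·(-0.2) = 0.4.

Step 4 — take square root: d = √(0.4) ≈ 0.6325.

d(x, mu) = √(0.4) ≈ 0.6325


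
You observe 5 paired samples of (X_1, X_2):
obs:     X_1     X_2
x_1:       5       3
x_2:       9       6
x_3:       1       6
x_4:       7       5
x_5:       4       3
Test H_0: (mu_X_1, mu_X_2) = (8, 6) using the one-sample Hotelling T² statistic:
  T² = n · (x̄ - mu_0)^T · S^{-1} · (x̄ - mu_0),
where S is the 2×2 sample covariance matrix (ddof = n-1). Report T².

Step 1 — sample mean vector:
  mean(X_1) = (5 + 9 + 1 + 7 + 4) / 5 = 26/5 = 5.2
  mean(X_2) = (3 + 6 + 6 + 5 + 3) / 5 = 23/5 = 4.6
  x̄ = (5.2, 4.6),  deviation x̄ - mu_0 = (5.2, 4.6) - (8, 6) = (-2.8, -1.4).

Step 2 — sample covariance matrix, S[i,j] = (1/(n-1)) · Σ_k (x_{k,i} - mean_i) · (x_{k,j} - mean_j), divisor n-1 = 4:
  S[X_1,X_1] = ((-0.2)·(-0.2) + (3.8)·(3.8) + (-4.2)·(-4.2) + (1.8)·(1.8) + (-1.2)·(-1.2)) / 4 = 36.8/4 = 9.2
  S[X_1,X_2] = ((-0.2)·(-1.6) + (3.8)·(1.4) + (-4.2)·(1.4) + (1.8)·(0.4) + (-1.2)·(-1.6)) / 4 = 2.4/4 = 0.6
  S[X_2,X_2] = ((-1.6)·(-1.6) + (1.4)·(1.4) + (1.4)·(1.4) + (0.4)·(0.4) + (-1.6)·(-1.6)) / 4 = 9.2/4 = 2.3
  S = [[9.2, 0.6],
 [0.6, 2.3]].

Step 3 — invert S. det(S) = 9.2·2.3 - (0.6)² = 20.8.
  S^{-1} = (1/det) · [[d, -b], [-b, a]] = [[0.1106, -0.0288],
 [-0.0288, 0.4423]].

Step 4 — quadratic form (x̄ - mu_0)^T · S^{-1} · (x̄ - mu_0):
  S^{-1} · (x̄ - mu_0) = (-0.2692, -0.5385),
  (x̄ - mu_0)^T · [...] = (-2.8)·(-0.2692) + (-1.4)·(-0.5385) = 1.5077.

Step 5 — scale by n: T² = 5 · 1.5077 = 7.5385.

T² ≈ 7.5385


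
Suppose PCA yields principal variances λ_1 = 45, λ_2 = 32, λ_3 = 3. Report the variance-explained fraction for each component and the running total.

Step 1 — total variance = trace(Sigma) = Σ λ_i = 45 + 32 + 3 = 80.

Step 2 — fraction explained by component i = λ_i / Σ λ:
  PC1: 45/80 = 0.5625
  PC2: 32/80 = 0.4
  PC3: 3/80 = 0.0375

Step 3 — cumulative fraction after k components = (λ_1 + ... + λ_k) / Σ λ:
  k = 1: 45/80 = 0.5625
  k = 2: (45 + 32)/80 = 77/80 = 0.9625
  k = 3: (45 + 32 + 3)/80 = 80/80 = 1

Summary (fraction, with percent):

explained: PC1 0.5625 (56.25%), PC2 0.4 (40%), PC3 0.0375 (3.75%);  cumulative: 0.5625, 0.9625, 1


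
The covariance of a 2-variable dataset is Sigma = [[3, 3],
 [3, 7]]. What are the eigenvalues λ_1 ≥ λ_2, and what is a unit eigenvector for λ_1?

Step 1 — characteristic polynomial of 2×2 Sigma:
  det(Sigma - λI) = λ² - trace · λ + det = 0.
  trace = 3 + 7 = 10, det = 3·7 - (3)² = 12.
Step 2 — discriminant:
  Δ = trace² - 4·det = 100 - 48 = 52.
Step 3 — eigenvalues:
  λ = (trace ± √Δ)/2 = (10 ± 7.2111)/2,
  λ_1 = 8.6056,  λ_2 = 1.3944.

Step 4 — unit eigenvector for λ_1: solve (Sigma - λ_1 I)v = 0. First row:
  (3 - 8.6056)·v_x + (3)·v_y = 0, i.e. (-5.6056)·v_x + (3)·v_y = 0,
  so v ∝ (b, λ_1 - a) = (3, 5.6056) = u.
  ||u|| = √((3)² + (5.6056)²) = √(40.4222) ≈ 6.3578,
  v_1 = u/||u|| ≈ (0.4719, 0.8817) (||v_1|| = 1).

λ_1 = 8.6056,  λ_2 = 1.3944;  v_1 ≈ (0.4719, 0.8817)


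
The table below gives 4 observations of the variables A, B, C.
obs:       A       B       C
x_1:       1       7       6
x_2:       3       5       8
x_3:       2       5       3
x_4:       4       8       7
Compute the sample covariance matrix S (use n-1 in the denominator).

Step 1 — column means:
  mean(A) = (1 + 3 + 2 + 4) / 4 = 10/4 = 2.5
  mean(B) = (7 + 5 + 5 + 8) / 4 = 25/4 = 6.25
  mean(C) = (6 + 8 + 3 + 7) / 4 = 24/4 = 6

Step 2 — sample covariance S[i,j] = (1/(n-1)) · Σ_k (x_{k,i} - mean_i) · (x_{k,j} - mean_j), with n-1 = 3.
  S[A,A] = ((-1.5)·(-1.5) + (0.5)·(0.5) + (-0.5)·(-0.5) + (1.5)·(1.5)) / 3 = 5/3 = 1.6667
  S[A,B] = ((-1.5)·(0.75) + (0.5)·(-1.25) + (-0.5)·(-1.25) + (1.5)·(1.75)) / 3 = 1.5/3 = 0.5
  S[A,C] = ((-1.5)·(0) + (0.5)·(2) + (-0.5)·(-3) + (1.5)·(1)) / 3 = 4/3 = 1.3333
  S[B,B] = ((0.75)·(0.75) + (-1.25)·(-1.25) + (-1.25)·(-1.25) + (1.75)·(1.75)) / 3 = 6.75/3 = 2.25
  S[B,C] = ((0.75)·(0) + (-1.25)·(2) + (-1.25)·(-3) + (1.75)·(1)) / 3 = 3/3 = 1
  S[C,C] = ((0)·(0) + (2)·(2) + (-3)·(-3) + (1)·(1)) / 3 = 14/3 = 4.6667

S is symmetric (S[j,i] = S[i,j]). Assembling:

S = [[1.6667, 0.5, 1.3333],
 [0.5, 2.25, 1],
 [1.3333, 1, 4.6667]]


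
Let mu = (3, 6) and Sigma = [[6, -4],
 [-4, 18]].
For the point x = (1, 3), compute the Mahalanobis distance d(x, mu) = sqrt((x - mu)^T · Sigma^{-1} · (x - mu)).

Step 1 — centre the observation: (x - mu) = (-2, -3).

Step 2 — invert Sigma. det(Sigma) = 6·18 - (-4)² = 92.
  Sigma^{-1} = (1/det) · [[d, -b], [-b, a]] = [[0.1957, 0.0435],
 [0.0435, 0.0652]].

Step 3 — form the quadratic (x - mu)^T · Sigma^{-1} · (x - mu):
  Sigma^{-1} · (x - mu) = (-0.5217, -0.2826).
  (x - mu)^T · [Sigma^{-1} · (x - mu)] = (-2)·(-0.5217) + (-3)·(-0.2826) = 1.8913.

Step 4 — take square root: d = √(1.8913) ≈ 1.3752.

d(x, mu) = √(1.8913) ≈ 1.3752
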